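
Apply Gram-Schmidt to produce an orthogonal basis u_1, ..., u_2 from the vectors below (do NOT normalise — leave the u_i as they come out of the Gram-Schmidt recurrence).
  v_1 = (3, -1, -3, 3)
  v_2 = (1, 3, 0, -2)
Orthogonal basis:
  u_1 = (3, -1, -3, 3)
  u_2 = (23/14, 39/14, -9/14, -19/14)

Apply the Gram-Schmidt recurrence
  u_1 = v_1
  u_i = v_i − Σ_{j<i} ((v_i · u_j) / (u_j · u_j)) · u_j.

Step by step this gives:
  u_1 = (3, -1, -3, 3)
  u_2 = (23/14, 39/14, -9/14, -19/14)

Orthogonality check:
  u_2 · u_1 = 0 (should be 0)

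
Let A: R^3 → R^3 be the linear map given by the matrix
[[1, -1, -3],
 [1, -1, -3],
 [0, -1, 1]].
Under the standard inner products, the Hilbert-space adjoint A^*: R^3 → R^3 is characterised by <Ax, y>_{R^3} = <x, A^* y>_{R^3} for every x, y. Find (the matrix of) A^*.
A^* = A^T =
[[1, 1, 0],
 [-1, -1, -1],
 [-3, -3, 1]]

For real matrices with standard dot products, the defining identity <Ax, y> = <x, A^* y> gives (Ax)^T y = x^T (A^*) y, i.e. x^T A^T y = x^T (A^*) y. Since this holds for all x, y, we must have A^* = A^T. Therefore
A^* =
[[1, 1, 0],
 [-1, -1, -1],
 [-3, -3, 1]].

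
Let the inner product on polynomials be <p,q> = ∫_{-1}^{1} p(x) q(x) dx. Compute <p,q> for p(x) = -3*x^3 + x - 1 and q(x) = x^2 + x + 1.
<p,q> = -16/5

Expand the product: p(x)·q(x) = -3*x^5 - 3*x^4 - 2*x^3 - 1.
∫_{-1}^{1} of each monomial x^k gives [2/(k+1) if k even, 0 if k odd]. Integrating term-by-term (or equivalently evaluating the antiderivative F(x) = -x^6/2 - 3*x^5/5 - x^4/2 - x at the endpoints):
  F(1) − F(−1) = -13/5 − (3/5) = -16/5.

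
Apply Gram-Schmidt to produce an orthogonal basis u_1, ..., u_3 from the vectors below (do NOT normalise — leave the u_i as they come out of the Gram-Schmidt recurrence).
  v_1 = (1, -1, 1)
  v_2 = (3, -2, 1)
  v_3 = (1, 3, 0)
Orthogonal basis:
  u_1 = (1, -1, 1)
  u_2 = (1, 0, -1)
  u_3 = (7/6, 7/3, 7/6)

Apply the Gram-Schmidt recurrence
  u_1 = v_1
  u_i = v_i − Σ_{j<i} ((v_i · u_j) / (u_j · u_j)) · u_j.

Step by step this gives:
  u_1 = (1, -1, 1)
  u_2 = (1, 0, -1)
  u_3 = (7/6, 7/3, 7/6)

Orthogonality check:
  u_2 · u_1 = 0 (should be 0)
  u_3 · u_1 = 0 (should be 0)
  u_3 · u_2 = 0 (should be 0)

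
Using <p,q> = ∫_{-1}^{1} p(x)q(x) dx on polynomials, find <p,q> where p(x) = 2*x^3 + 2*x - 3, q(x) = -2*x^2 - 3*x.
<p,q> = -12/5

Expand the product: p(x)·q(x) = -4*x^5 - 6*x^4 - 4*x^3 + 9*x.
∫_{-1}^{1} of each monomial x^k gives [2/(k+1) if k even, 0 if k odd]. Integrating term-by-term (or equivalently evaluating the antiderivative F(x) = -2*x^6/3 - 6*x^5/5 - x^4 + 9*x^2/2 at the endpoints):
  F(1) − F(−1) = 49/30 − (121/30) = -12/5.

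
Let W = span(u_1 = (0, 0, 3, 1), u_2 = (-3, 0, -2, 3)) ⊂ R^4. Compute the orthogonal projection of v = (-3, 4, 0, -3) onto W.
proj_W(v) = (27/211, 0, -180/211, -93/211)

Set up U = [u_1 | ... | u_2] ∈ R^(4×2). The projector onto W = col(U) is P = U (U^T U)^(-1) U^T.
Compute U^T U =
  [10, -3]
  [-3, 22],
and U^T v = (-3, 0).
Solve U^T U · c = U^T v for the coefficients: c = (-66/211, -9/211). The projection is proj_W(v) = U c.
Check: (v - proj_W(v)) · u_1 = 0  (should be 0).
Check: (v - proj_W(v)) · u_2 = 0  (should be 0).
Result: proj_W(v) = (27/211, 0, -180/211, -93/211).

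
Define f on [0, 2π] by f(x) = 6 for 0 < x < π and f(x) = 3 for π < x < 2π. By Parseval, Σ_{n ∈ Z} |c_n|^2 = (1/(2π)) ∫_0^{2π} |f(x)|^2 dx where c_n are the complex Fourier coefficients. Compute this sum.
Σ |c_n|^2 = 45/2

Parseval equates the L^2 energy of f (normalised by 1/(2π)) with the ℓ^2 sum of its Fourier coefficients: (1/(2π)) ∫_0^{2π} |f|^2 = Σ |c_n|^2.
Compute the left side: (1/(2π)) [∫_0^π 6^2 dx + ∫_π^{2π} 3^2 dx] = (1/(2π)) · (36π + 9π) = (36 + 9)/2 = 45/2.
So Σ_{n ∈ Z} |c_n|^2 = 45/2.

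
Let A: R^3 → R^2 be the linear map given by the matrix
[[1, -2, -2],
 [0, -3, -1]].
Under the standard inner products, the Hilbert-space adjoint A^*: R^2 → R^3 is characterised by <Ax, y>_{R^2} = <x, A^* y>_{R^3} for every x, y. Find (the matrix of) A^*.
A^* = A^T =
[[1, 0],
 [-2, -3],
 [-2, -1]]

For real matrices with standard dot products, the defining identity <Ax, y> = <x, A^* y> gives (Ax)^T y = x^T (A^*) y, i.e. x^T A^T y = x^T (A^*) y. Since this holds for all x, y, we must have A^* = A^T. Therefore
A^* =
[[1, 0],
 [-2, -3],
 [-2, -1]].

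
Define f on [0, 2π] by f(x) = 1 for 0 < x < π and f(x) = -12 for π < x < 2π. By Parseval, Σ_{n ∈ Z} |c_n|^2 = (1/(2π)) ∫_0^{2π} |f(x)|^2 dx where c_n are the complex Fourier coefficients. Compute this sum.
Σ |c_n|^2 = 145/2

Parseval equates the L^2 energy of f (normalised by 1/(2π)) with the ℓ^2 sum of its Fourier coefficients: (1/(2π)) ∫_0^{2π} |f|^2 = Σ |c_n|^2.
Compute the left side: (1/(2π)) [∫_0^π 1^2 dx + ∫_π^{2π} (-12)^2 dx] = (1/(2π)) · (1π + 144π) = (1 + 144)/2 = 145/2.
So Σ_{n ∈ Z} |c_n|^2 = 145/2.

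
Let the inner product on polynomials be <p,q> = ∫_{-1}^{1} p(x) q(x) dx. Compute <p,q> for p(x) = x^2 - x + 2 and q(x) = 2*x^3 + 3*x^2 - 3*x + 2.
<p,q> = 236/15

Expand the product: p(x)·q(x) = 2*x^5 + x^4 - 2*x^3 + 11*x^2 - 8*x + 4.
∫_{-1}^{1} of each monomial x^k gives [2/(k+1) if k even, 0 if k odd]. Integrating term-by-term (or equivalently evaluating the antiderivative F(x) = x^6/3 + x^5/5 - x^4/2 + 11*x^3/3 - 4*x^2 + 4*x at the endpoints):
  F(1) − F(−1) = 37/10 − (-361/30) = 236/15.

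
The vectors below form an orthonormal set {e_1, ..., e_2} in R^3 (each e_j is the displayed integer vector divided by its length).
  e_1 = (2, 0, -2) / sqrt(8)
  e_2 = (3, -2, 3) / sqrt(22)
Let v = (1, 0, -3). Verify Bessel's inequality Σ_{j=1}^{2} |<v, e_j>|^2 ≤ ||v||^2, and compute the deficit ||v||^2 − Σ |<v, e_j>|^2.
Σ |<v, e_j>|^2 = 106/11; ||v||^2 = 10; deficit = 4/11

Write each e_j = u_j / sqrt(<u_j, u_j>) where u_j is the displayed integer vector. Then <v, e_j> = <v, u_j> / sqrt(<u_j, u_j>), so |<v, e_j>|^2 = <v, u_j>^2 / <u_j, u_j>.
Coefficients: <v, e_1> = 8/sqrt(8), <v, e_2> = -6/sqrt(22).
Square and sum: Σ |<v, e_j>|^2 = 106/11.
Compute ||v||^2 = v·v = 10.
Deficit = 10 − 106/11 = 4/11 ≥ 0, confirming Bessel's inequality. (The deficit equals ||v − Σ <v,e_j> e_j||^2, the squared distance from v to span{e_j}.)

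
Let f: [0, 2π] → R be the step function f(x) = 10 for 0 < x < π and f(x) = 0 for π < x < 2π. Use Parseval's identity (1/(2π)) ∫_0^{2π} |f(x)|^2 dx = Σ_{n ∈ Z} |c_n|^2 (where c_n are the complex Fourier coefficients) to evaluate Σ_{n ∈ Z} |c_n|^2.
Σ |c_n|^2 = 50

Parseval equates the L^2 energy of f (normalised by 1/(2π)) with the ℓ^2 sum of its Fourier coefficients: (1/(2π)) ∫_0^{2π} |f|^2 = Σ |c_n|^2.
Compute the left side: (1/(2π)) [∫_0^π 10^2 dx + ∫_π^{2π} 0^2 dx] = (1/(2π)) · (100π + 0π) = (100 + 0)/2 = 50.
So Σ_{n ∈ Z} |c_n|^2 = 50.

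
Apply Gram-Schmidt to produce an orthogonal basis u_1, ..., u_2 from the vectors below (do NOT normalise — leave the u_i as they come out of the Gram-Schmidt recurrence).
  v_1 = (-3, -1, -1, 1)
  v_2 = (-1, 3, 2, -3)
Orthogonal basis:
  u_1 = (-3, -1, -1, 1)
  u_2 = (-9/4, 31/12, 19/12, -31/12)

Apply the Gram-Schmidt recurrence
  u_1 = v_1
  u_i = v_i − Σ_{j<i} ((v_i · u_j) / (u_j · u_j)) · u_j.

Step by step this gives:
  u_1 = (-3, -1, -1, 1)
  u_2 = (-9/4, 31/12, 19/12, -31/12)

Orthogonality check:
  u_2 · u_1 = 0 (should be 0)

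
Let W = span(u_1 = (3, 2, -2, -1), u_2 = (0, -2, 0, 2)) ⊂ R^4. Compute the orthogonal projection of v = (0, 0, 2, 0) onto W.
proj_W(v) = (-8/9, -4/27, 16/27, -4/27)

Set up U = [u_1 | ... | u_2] ∈ R^(4×2). The projector onto W = col(U) is P = U (U^T U)^(-1) U^T.
Compute U^T U =
  [18, -6]
  [-6, 8],
and U^T v = (-4, 0).
Solve U^T U · c = U^T v for the coefficients: c = (-8/27, -2/9). The projection is proj_W(v) = U c.
Check: (v - proj_W(v)) · u_1 = 0  (should be 0).
Check: (v - proj_W(v)) · u_2 = 0  (should be 0).
Result: proj_W(v) = (-8/9, -4/27, 16/27, -4/27).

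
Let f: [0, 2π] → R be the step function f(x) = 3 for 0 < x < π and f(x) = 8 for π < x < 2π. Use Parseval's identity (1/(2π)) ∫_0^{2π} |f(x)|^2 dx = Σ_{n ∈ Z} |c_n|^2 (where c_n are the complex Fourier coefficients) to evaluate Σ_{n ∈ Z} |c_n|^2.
Σ |c_n|^2 = 73/2

Parseval equates the L^2 energy of f (normalised by 1/(2π)) with the ℓ^2 sum of its Fourier coefficients: (1/(2π)) ∫_0^{2π} |f|^2 = Σ |c_n|^2.
Compute the left side: (1/(2π)) [∫_0^π 3^2 dx + ∫_π^{2π} 8^2 dx] = (1/(2π)) · (9π + 64π) = (9 + 64)/2 = 73/2.
So Σ_{n ∈ Z} |c_n|^2 = 73/2.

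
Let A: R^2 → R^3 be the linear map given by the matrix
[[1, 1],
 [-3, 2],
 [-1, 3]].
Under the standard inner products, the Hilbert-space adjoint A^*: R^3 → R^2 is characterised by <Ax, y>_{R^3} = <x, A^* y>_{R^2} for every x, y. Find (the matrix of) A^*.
A^* = A^T =
[[1, -3, -1],
 [1, 2, 3]]

For real matrices with standard dot products, the defining identity <Ax, y> = <x, A^* y> gives (Ax)^T y = x^T (A^*) y, i.e. x^T A^T y = x^T (A^*) y. Since this holds for all x, y, we must have A^* = A^T. Therefore
A^* =
[[1, -3, -1],
 [1, 2, 3]].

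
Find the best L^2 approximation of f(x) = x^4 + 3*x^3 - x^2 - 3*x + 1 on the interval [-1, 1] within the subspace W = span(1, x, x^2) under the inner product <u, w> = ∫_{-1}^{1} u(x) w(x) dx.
g(x) = -x^2/7 - 6*x/5 + 32/35

The best approximation g ∈ W is the orthogonal projection of f onto W. Writing g = a_0 + a_1 x + a_2 x^2, the coefficients solve the normal equations G · a = b where
  G_{ij} = <φ_i, φ_j> and b_i = <f, φ_i>, with φ_0 = 1, φ_1 = x, φ_2 = x^2.
G =
  [2, 0, 2/3]
  [0, 2/3, 0]
  [2/3, 0, 2/5],
b = (26/15, -4/5, 58/105).
Solving gives a_0 = 32/35, a_1 = -6/5, a_2 = -1/7, so
  g(x) = -x^2/7 - 6*x/5 + 32/35.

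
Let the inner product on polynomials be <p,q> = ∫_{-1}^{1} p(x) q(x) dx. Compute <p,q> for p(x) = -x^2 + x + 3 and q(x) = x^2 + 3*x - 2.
<p,q> = -106/15

Expand the product: p(x)·q(x) = -x^4 - 2*x^3 + 8*x^2 + 7*x - 6.
∫_{-1}^{1} of each monomial x^k gives [2/(k+1) if k even, 0 if k odd]. Integrating term-by-term (or equivalently evaluating the antiderivative F(x) = -x^5/5 - x^4/2 + 8*x^3/3 + 7*x^2/2 - 6*x at the endpoints):
  F(1) − F(−1) = -8/15 − (98/15) = -106/15.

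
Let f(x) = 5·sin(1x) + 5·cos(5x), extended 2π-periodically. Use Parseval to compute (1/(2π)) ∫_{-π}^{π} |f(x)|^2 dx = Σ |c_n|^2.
Σ |c_n|^2 = 25

Expand |f|^2 and use orthogonality of {sin(nx), cos(mx)} on [-π, π]:
  ∫_{-π}^{π} sin(nx)^2 dx = π, ∫ cos(mx)^2 dx = π, and cross terms integrate to 0.
So ∫_{-π}^{π} f(x)^2 dx = 5^2 · π + 5^2 · π = (25 + 25)π.
Divide by 2π: (25 + 25)/2 = 25.
By Parseval, this equals Σ |c_n|^2.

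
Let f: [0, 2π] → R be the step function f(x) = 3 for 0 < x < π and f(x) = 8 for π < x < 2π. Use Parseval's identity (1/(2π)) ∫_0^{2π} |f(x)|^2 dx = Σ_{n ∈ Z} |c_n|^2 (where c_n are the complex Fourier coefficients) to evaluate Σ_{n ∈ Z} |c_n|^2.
Σ |c_n|^2 = 73/2

Parseval equates the L^2 energy of f (normalised by 1/(2π)) with the ℓ^2 sum of its Fourier coefficients: (1/(2π)) ∫_0^{2π} |f|^2 = Σ |c_n|^2.
Compute the left side: (1/(2π)) [∫_0^π 3^2 dx + ∫_π^{2π} 8^2 dx] = (1/(2π)) · (9π + 64π) = (9 + 64)/2 = 73/2.
So Σ_{n ∈ Z} |c_n|^2 = 73/2.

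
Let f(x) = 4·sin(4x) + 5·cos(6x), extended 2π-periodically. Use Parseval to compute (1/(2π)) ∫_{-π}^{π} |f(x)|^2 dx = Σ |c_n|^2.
Σ |c_n|^2 = 41/2

Expand |f|^2 and use orthogonality of {sin(nx), cos(mx)} on [-π, π]:
  ∫_{-π}^{π} sin(nx)^2 dx = π, ∫ cos(mx)^2 dx = π, and cross terms integrate to 0.
So ∫_{-π}^{π} f(x)^2 dx = 4^2 · π + 5^2 · π = (16 + 25)π.
Divide by 2π: (16 + 25)/2 = 41/2.
By Parseval, this equals Σ |c_n|^2.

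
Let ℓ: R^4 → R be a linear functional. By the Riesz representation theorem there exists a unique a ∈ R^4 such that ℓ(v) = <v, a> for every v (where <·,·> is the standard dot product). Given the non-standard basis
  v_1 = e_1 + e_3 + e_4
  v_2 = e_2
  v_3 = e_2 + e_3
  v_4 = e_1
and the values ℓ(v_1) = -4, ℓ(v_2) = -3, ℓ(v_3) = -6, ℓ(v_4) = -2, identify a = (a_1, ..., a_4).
a = (-2, -3, -3, 1)

Write a = (a_1, ..., a_4) in the standard basis. For each basis vector v_i, ℓ(v_i) = <v_i, a> is a linear equation in the a_j's. Collect the n equations into a matrix system V a = ℓ, where row i of V is v_i (expressed in the standard basis). Since V is invertible (lower-triangular with 1s on the diagonal, up to permutation), solve by back-substitution:
  V =
[[1, 0, 1, 1],
 [0, 1, 0, 0],
 [0, 1, 1, 0],
 [1, 0, 0, 0]]
  V a = (-4, -3, -6, -2)
Solving gives a = (-2, -3, -3, 1).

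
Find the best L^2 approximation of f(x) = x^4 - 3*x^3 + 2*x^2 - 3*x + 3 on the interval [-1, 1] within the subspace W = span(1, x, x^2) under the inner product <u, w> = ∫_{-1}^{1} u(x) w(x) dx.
g(x) = 20*x^2/7 - 24*x/5 + 102/35

The best approximation g ∈ W is the orthogonal projection of f onto W. Writing g = a_0 + a_1 x + a_2 x^2, the coefficients solve the normal equations G · a = b where
  G_{ij} = <φ_i, φ_j> and b_i = <f, φ_i>, with φ_0 = 1, φ_1 = x, φ_2 = x^2.
G =
  [2, 0, 2/3]
  [0, 2/3, 0]
  [2/3, 0, 2/5],
b = (116/15, -16/5, 108/35).
Solving gives a_0 = 102/35, a_1 = -24/5, a_2 = 20/7, so
  g(x) = 20*x^2/7 - 24*x/5 + 102/35.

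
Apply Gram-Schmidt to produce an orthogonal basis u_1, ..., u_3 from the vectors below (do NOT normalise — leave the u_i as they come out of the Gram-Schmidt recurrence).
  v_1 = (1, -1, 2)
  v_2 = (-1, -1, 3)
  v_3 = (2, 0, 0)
Orthogonal basis:
  u_1 = (1, -1, 2)
  u_2 = (-2, 0, 1)
  u_3 = (1/15, 1/3, 2/15)

Apply the Gram-Schmidt recurrence
  u_1 = v_1
  u_i = v_i − Σ_{j<i} ((v_i · u_j) / (u_j · u_j)) · u_j.

Step by step this gives:
  u_1 = (1, -1, 2)
  u_2 = (-2, 0, 1)
  u_3 = (1/15, 1/3, 2/15)

Orthogonality check:
  u_2 · u_1 = 0 (should be 0)
  u_3 · u_1 = 0 (should be 0)
  u_3 · u_2 = 0 (should be 0)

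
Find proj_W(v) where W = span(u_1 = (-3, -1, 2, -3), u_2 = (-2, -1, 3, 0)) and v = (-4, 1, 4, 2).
proj_W(v) = (-341/153, -203/153, 674/153, 65/51)

Set up U = [u_1 | ... | u_2] ∈ R^(4×2). The projector onto W = col(U) is P = U (U^T U)^(-1) U^T.
Compute U^T U =
  [23, 13]
  [13, 14],
and U^T v = (13, 19).
Solve U^T U · c = U^T v for the coefficients: c = (-65/153, 268/153). The projection is proj_W(v) = U c.
Check: (v - proj_W(v)) · u_1 = 0  (should be 0).
Check: (v - proj_W(v)) · u_2 = 0  (should be 0).
Result: proj_W(v) = (-341/153, -203/153, 674/153, 65/51).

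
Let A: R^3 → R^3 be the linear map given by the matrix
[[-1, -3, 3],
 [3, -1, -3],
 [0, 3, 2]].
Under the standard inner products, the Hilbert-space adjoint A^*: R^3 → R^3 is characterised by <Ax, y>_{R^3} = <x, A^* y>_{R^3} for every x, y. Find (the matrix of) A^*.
A^* = A^T =
[[-1, 3, 0],
 [-3, -1, 3],
 [3, -3, 2]]

For real matrices with standard dot products, the defining identity <Ax, y> = <x, A^* y> gives (Ax)^T y = x^T (A^*) y, i.e. x^T A^T y = x^T (A^*) y. Since this holds for all x, y, we must have A^* = A^T. Therefore
A^* =
[[-1, 3, 0],
 [-3, -1, 3],
 [3, -3, 2]].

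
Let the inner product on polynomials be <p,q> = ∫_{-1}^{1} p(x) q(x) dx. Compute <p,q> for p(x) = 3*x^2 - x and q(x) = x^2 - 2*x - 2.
<p,q> = -22/15

Expand the product: p(x)·q(x) = 3*x^4 - 7*x^3 - 4*x^2 + 2*x.
∫_{-1}^{1} of each monomial x^k gives [2/(k+1) if k even, 0 if k odd]. Integrating term-by-term (or equivalently evaluating the antiderivative F(x) = 3*x^5/5 - 7*x^4/4 - 4*x^3/3 + x^2 at the endpoints):
  F(1) − F(−1) = -89/60 − (-1/60) = -22/15.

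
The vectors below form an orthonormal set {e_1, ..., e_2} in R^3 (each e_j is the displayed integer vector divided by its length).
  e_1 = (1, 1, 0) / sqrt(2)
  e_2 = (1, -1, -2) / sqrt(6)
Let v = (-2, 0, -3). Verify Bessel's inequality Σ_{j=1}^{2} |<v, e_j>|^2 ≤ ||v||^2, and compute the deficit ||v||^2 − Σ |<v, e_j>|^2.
Σ |<v, e_j>|^2 = 14/3; ||v||^2 = 13; deficit = 25/3

Write each e_j = u_j / sqrt(<u_j, u_j>) where u_j is the displayed integer vector. Then <v, e_j> = <v, u_j> / sqrt(<u_j, u_j>), so |<v, e_j>|^2 = <v, u_j>^2 / <u_j, u_j>.
Coefficients: <v, e_1> = -2/sqrt(2), <v, e_2> = 4/sqrt(6).
Square and sum: Σ |<v, e_j>|^2 = 14/3.
Compute ||v||^2 = v·v = 13.
Deficit = 13 − 14/3 = 25/3 ≥ 0, confirming Bessel's inequality. (The deficit equals ||v − Σ <v,e_j> e_j||^2, the squared distance from v to span{e_j}.)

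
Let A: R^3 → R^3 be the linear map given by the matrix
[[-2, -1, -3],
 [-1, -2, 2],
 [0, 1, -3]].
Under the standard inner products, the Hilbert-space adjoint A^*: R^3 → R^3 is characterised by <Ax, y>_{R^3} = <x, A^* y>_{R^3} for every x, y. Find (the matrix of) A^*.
A^* = A^T =
[[-2, -1, 0],
 [-1, -2, 1],
 [-3, 2, -3]]

For real matrices with standard dot products, the defining identity <Ax, y> = <x, A^* y> gives (Ax)^T y = x^T (A^*) y, i.e. x^T A^T y = x^T (A^*) y. Since this holds for all x, y, we must have A^* = A^T. Therefore
A^* =
[[-2, -1, 0],
 [-1, -2, 1],
 [-3, 2, -3]].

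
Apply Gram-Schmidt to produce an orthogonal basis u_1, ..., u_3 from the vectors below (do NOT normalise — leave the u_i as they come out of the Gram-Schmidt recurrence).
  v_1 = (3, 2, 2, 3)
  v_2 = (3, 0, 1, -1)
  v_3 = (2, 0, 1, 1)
Orthogonal basis:
  u_1 = (3, 2, 2, 3)
  u_2 = (27/13, -8/13, 5/13, -25/13)
  u_3 = (7/74, -73/111, 4/111, 71/222)

Apply the Gram-Schmidt recurrence
  u_1 = v_1
  u_i = v_i − Σ_{j<i} ((v_i · u_j) / (u_j · u_j)) · u_j.

Step by step this gives:
  u_1 = (3, 2, 2, 3)
  u_2 = (27/13, -8/13, 5/13, -25/13)
  u_3 = (7/74, -73/111, 4/111, 71/222)

Orthogonality check:
  u_2 · u_1 = 0 (should be 0)
  u_3 · u_1 = 0 (should be 0)
  u_3 · u_2 = 0 (should be 0)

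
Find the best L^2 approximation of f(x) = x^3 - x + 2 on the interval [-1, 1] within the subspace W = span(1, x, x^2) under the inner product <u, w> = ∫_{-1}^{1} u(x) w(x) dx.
g(x) = 2 - 2*x/5

The best approximation g ∈ W is the orthogonal projection of f onto W. Writing g = a_0 + a_1 x + a_2 x^2, the coefficients solve the normal equations G · a = b where
  G_{ij} = <φ_i, φ_j> and b_i = <f, φ_i>, with φ_0 = 1, φ_1 = x, φ_2 = x^2.
G =
  [2, 0, 2/3]
  [0, 2/3, 0]
  [2/3, 0, 2/5],
b = (4, -4/15, 4/3).
Solving gives a_0 = 2, a_1 = -2/5, a_2 = 0, so
  g(x) = 2 - 2*x/5.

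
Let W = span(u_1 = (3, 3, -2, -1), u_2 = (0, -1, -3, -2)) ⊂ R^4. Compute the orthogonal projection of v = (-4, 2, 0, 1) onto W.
proj_W(v) = (-26/33, -59/99, 109/99, 64/99)

Set up U = [u_1 | ... | u_2] ∈ R^(4×2). The projector onto W = col(U) is P = U (U^T U)^(-1) U^T.
Compute U^T U =
  [23, 5]
  [5, 14],
and U^T v = (-7, -4).
Solve U^T U · c = U^T v for the coefficients: c = (-26/99, -19/99). The projection is proj_W(v) = U c.
Check: (v - proj_W(v)) · u_1 = 0  (should be 0).
Check: (v - proj_W(v)) · u_2 = 0  (should be 0).
Result: proj_W(v) = (-26/33, -59/99, 109/99, 64/99).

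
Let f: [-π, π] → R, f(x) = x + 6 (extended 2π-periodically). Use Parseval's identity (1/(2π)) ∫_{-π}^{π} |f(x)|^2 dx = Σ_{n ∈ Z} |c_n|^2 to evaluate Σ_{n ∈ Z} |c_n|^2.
Σ |c_n|^2 = π^2/3 + 36

Expand and integrate term by term over [-π, π]:
  ∫ (x)^2 dx = 1·(2π^3/3); ∫ 2·1·(6)·x dx = 0 (odd integrand); ∫ 6^2 dx = 36·2π.
So (1/(2π)) ∫_{-π}^{π} (x + 6)^2 dx = 1π^2/3 + 36 = π^2/3 + 36.
Parseval ⇒ Σ |c_n|^2 = π^2/3 + 36.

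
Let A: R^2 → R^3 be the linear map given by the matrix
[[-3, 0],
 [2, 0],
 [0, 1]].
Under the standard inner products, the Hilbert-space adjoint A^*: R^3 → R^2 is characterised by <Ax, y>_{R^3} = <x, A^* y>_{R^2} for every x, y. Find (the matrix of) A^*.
A^* = A^T =
[[-3, 2, 0],
 [0, 0, 1]]

For real matrices with standard dot products, the defining identity <Ax, y> = <x, A^* y> gives (Ax)^T y = x^T (A^*) y, i.e. x^T A^T y = x^T (A^*) y. Since this holds for all x, y, we must have A^* = A^T. Therefore
A^* =
[[-3, 2, 0],
 [0, 0, 1]].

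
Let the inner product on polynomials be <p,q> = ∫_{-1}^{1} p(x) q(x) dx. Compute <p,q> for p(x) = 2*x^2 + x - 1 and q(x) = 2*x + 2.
<p,q> = 0

Expand the product: p(x)·q(x) = 4*x^3 + 6*x^2 - 2.
∫_{-1}^{1} of each monomial x^k gives [2/(k+1) if k even, 0 if k odd]. Integrating term-by-term (or equivalently evaluating the antiderivative F(x) = x^4 + 2*x^3 - 2*x at the endpoints):
  F(1) − F(−1) = 1 − (1) = 0.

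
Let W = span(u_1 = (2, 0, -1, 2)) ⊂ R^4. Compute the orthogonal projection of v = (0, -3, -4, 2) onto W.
proj_W(v) = (16/9, 0, -8/9, 16/9)

Set up U = [u_1 | ... | u_1] ∈ R^(4×1). The projector onto W = col(U) is P = U (U^T U)^(-1) U^T.
Compute U^T U =
  [9],
and U^T v = (8).
Solve U^T U · c = U^T v for the coefficients: c = (8/9). The projection is proj_W(v) = U c.
Check: (v - proj_W(v)) · u_1 = 0  (should be 0).
Result: proj_W(v) = (16/9, 0, -8/9, 16/9).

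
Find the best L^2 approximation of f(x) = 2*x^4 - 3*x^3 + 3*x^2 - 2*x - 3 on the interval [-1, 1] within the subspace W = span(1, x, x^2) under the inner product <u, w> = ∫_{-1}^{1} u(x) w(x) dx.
g(x) = 33*x^2/7 - 19*x/5 - 111/35

The best approximation g ∈ W is the orthogonal projection of f onto W. Writing g = a_0 + a_1 x + a_2 x^2, the coefficients solve the normal equations G · a = b where
  G_{ij} = <φ_i, φ_j> and b_i = <f, φ_i>, with φ_0 = 1, φ_1 = x, φ_2 = x^2.
G =
  [2, 0, 2/3]
  [0, 2/3, 0]
  [2/3, 0, 2/5],
b = (-16/5, -38/15, -8/35).
Solving gives a_0 = -111/35, a_1 = -19/5, a_2 = 33/7, so
  g(x) = 33*x^2/7 - 19*x/5 - 111/35.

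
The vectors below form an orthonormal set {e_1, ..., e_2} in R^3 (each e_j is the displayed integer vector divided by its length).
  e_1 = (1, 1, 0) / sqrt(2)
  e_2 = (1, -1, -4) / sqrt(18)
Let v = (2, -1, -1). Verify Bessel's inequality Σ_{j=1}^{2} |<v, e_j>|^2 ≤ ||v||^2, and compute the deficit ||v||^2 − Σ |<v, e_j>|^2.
Σ |<v, e_j>|^2 = 29/9; ||v||^2 = 6; deficit = 25/9

Write each e_j = u_j / sqrt(<u_j, u_j>) where u_j is the displayed integer vector. Then <v, e_j> = <v, u_j> / sqrt(<u_j, u_j>), so |<v, e_j>|^2 = <v, u_j>^2 / <u_j, u_j>.
Coefficients: <v, e_1> = 1/sqrt(2), <v, e_2> = 7/sqrt(18).
Square and sum: Σ |<v, e_j>|^2 = 29/9.
Compute ||v||^2 = v·v = 6.
Deficit = 6 − 29/9 = 25/9 ≥ 0, confirming Bessel's inequality. (The deficit equals ||v − Σ <v,e_j> e_j||^2, the squared distance from v to span{e_j}.)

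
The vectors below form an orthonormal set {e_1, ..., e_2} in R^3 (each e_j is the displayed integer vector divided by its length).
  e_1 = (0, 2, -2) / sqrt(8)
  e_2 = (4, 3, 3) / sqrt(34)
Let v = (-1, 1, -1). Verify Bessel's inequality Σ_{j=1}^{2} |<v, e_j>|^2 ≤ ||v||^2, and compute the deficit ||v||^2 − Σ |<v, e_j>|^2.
Σ |<v, e_j>|^2 = 42/17; ||v||^2 = 3; deficit = 9/17

Write each e_j = u_j / sqrt(<u_j, u_j>) where u_j is the displayed integer vector. Then <v, e_j> = <v, u_j> / sqrt(<u_j, u_j>), so |<v, e_j>|^2 = <v, u_j>^2 / <u_j, u_j>.
Coefficients: <v, e_1> = 4/sqrt(8), <v, e_2> = -4/sqrt(34).
Square and sum: Σ |<v, e_j>|^2 = 42/17.
Compute ||v||^2 = v·v = 3.
Deficit = 3 − 42/17 = 9/17 ≥ 0, confirming Bessel's inequality. (The deficit equals ||v − Σ <v,e_j> e_j||^2, the squared distance from v to span{e_j}.)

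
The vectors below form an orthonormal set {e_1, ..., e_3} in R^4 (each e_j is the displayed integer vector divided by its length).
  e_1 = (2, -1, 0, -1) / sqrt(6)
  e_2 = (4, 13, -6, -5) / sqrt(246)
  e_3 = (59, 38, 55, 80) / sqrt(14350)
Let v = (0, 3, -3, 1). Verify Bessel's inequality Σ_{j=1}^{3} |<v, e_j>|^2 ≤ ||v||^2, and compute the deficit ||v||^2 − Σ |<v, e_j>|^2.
Σ |<v, e_j>|^2 = 4801/350; ||v||^2 = 19; deficit = 1849/350

Write each e_j = u_j / sqrt(<u_j, u_j>) where u_j is the displayed integer vector. Then <v, e_j> = <v, u_j> / sqrt(<u_j, u_j>), so |<v, e_j>|^2 = <v, u_j>^2 / <u_j, u_j>.
Coefficients: <v, e_1> = -4/sqrt(6), <v, e_2> = 52/sqrt(246), <v, e_3> = 29/sqrt(14350).
Square and sum: Σ |<v, e_j>|^2 = 4801/350.
Compute ||v||^2 = v·v = 19.
Deficit = 19 − 4801/350 = 1849/350 ≥ 0, confirming Bessel's inequality. (The deficit equals ||v − Σ <v,e_j> e_j||^2, the squared distance from v to span{e_j}.)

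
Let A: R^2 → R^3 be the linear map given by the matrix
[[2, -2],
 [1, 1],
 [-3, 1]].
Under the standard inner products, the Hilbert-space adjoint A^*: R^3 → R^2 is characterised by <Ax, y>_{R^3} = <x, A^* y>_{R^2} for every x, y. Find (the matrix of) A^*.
A^* = A^T =
[[2, 1, -3],
 [-2, 1, 1]]

For real matrices with standard dot products, the defining identity <Ax, y> = <x, A^* y> gives (Ax)^T y = x^T (A^*) y, i.e. x^T A^T y = x^T (A^*) y. Since this holds for all x, y, we must have A^* = A^T. Therefore
A^* =
[[2, 1, -3],
 [-2, 1, 1]].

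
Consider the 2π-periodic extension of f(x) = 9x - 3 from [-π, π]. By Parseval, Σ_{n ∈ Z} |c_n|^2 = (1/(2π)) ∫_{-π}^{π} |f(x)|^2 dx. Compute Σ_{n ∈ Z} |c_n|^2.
Σ |c_n|^2 = 27π^2 + 9

Expand and integrate term by term over [-π, π]:
  ∫ (9x)^2 dx = 81·(2π^3/3); ∫ 2·9·(-3)·x dx = 0 (odd integrand); ∫ (-3)^2 dx = 9·2π.
So (1/(2π)) ∫_{-π}^{π} (9x - 3)^2 dx = 81π^2/3 + 9 = 27π^2 + 9.
Parseval ⇒ Σ |c_n|^2 = 27π^2 + 9.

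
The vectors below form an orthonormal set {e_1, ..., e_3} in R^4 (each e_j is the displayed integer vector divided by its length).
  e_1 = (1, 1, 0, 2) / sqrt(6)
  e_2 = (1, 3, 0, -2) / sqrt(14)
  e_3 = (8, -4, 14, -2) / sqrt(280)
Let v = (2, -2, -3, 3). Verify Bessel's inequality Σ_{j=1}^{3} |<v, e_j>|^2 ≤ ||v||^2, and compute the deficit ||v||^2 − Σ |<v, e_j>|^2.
Σ |<v, e_j>|^2 = 76/5; ||v||^2 = 26; deficit = 54/5

Write each e_j = u_j / sqrt(<u_j, u_j>) where u_j is the displayed integer vector. Then <v, e_j> = <v, u_j> / sqrt(<u_j, u_j>), so |<v, e_j>|^2 = <v, u_j>^2 / <u_j, u_j>.
Coefficients: <v, e_1> = 6/sqrt(6), <v, e_2> = -10/sqrt(14), <v, e_3> = -24/sqrt(280).
Square and sum: Σ |<v, e_j>|^2 = 76/5.
Compute ||v||^2 = v·v = 26.
Deficit = 26 − 76/5 = 54/5 ≥ 0, confirming Bessel's inequality. (The deficit equals ||v − Σ <v,e_j> e_j||^2, the squared distance from v to span{e_j}.)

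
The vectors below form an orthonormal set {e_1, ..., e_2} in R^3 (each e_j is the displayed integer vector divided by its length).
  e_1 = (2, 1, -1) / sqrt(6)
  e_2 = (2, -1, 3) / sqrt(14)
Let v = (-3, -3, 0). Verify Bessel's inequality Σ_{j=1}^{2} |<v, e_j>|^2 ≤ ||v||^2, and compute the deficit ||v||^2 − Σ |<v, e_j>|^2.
Σ |<v, e_j>|^2 = 99/7; ||v||^2 = 18; deficit = 27/7

Write each e_j = u_j / sqrt(<u_j, u_j>) where u_j is the displayed integer vector. Then <v, e_j> = <v, u_j> / sqrt(<u_j, u_j>), so |<v, e_j>|^2 = <v, u_j>^2 / <u_j, u_j>.
Coefficients: <v, e_1> = -9/sqrt(6), <v, e_2> = -3/sqrt(14).
Square and sum: Σ |<v, e_j>|^2 = 99/7.
Compute ||v||^2 = v·v = 18.
Deficit = 18 − 99/7 = 27/7 ≥ 0, confirming Bessel's inequality. (The deficit equals ||v − Σ <v,e_j> e_j||^2, the squared distance from v to span{e_j}.)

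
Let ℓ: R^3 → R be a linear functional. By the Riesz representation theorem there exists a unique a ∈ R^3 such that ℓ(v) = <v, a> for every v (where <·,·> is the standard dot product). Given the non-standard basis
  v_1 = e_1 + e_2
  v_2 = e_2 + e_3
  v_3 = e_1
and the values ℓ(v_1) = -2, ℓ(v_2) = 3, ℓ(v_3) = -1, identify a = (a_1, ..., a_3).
a = (-1, -1, 4)

Write a = (a_1, ..., a_3) in the standard basis. For each basis vector v_i, ℓ(v_i) = <v_i, a> is a linear equation in the a_j's. Collect the n equations into a matrix system V a = ℓ, where row i of V is v_i (expressed in the standard basis). Since V is invertible (lower-triangular with 1s on the diagonal, up to permutation), solve by back-substitution:
  V =
[[1, 1, 0],
 [0, 1, 1],
 [1, 0, 0]]
  V a = (-2, 3, -1)
Solving gives a = (-1, -1, 4).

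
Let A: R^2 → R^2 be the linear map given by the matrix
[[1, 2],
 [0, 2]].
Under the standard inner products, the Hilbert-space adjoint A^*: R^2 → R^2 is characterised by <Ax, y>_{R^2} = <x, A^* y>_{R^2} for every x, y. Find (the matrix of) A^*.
A^* = A^T =
[[1, 0],
 [2, 2]]

For real matrices with standard dot products, the defining identity <Ax, y> = <x, A^* y> gives (Ax)^T y = x^T (A^*) y, i.e. x^T A^T y = x^T (A^*) y. Since this holds for all x, y, we must have A^* = A^T. Therefore
A^* =
[[1, 0],
 [2, 2]].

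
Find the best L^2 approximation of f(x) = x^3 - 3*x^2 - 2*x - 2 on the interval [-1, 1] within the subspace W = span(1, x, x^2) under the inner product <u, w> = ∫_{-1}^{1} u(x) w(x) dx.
g(x) = -3*x^2 - 7*x/5 - 2

The best approximation g ∈ W is the orthogonal projection of f onto W. Writing g = a_0 + a_1 x + a_2 x^2, the coefficients solve the normal equations G · a = b where
  G_{ij} = <φ_i, φ_j> and b_i = <f, φ_i>, with φ_0 = 1, φ_1 = x, φ_2 = x^2.
G =
  [2, 0, 2/3]
  [0, 2/3, 0]
  [2/3, 0, 2/5],
b = (-6, -14/15, -38/15).
Solving gives a_0 = -2, a_1 = -7/5, a_2 = -3, so
  g(x) = -3*x^2 - 7*x/5 - 2.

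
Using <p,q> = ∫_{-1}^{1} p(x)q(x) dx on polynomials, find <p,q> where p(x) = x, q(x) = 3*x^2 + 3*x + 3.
<p,q> = 2

Expand the product: p(x)·q(x) = 3*x^3 + 3*x^2 + 3*x.
∫_{-1}^{1} of each monomial x^k gives [2/(k+1) if k even, 0 if k odd]. Integrating term-by-term (or equivalently evaluating the antiderivative F(x) = 3*x^4/4 + x^3 + 3*x^2/2 at the endpoints):
  F(1) − F(−1) = 13/4 − (5/4) = 2.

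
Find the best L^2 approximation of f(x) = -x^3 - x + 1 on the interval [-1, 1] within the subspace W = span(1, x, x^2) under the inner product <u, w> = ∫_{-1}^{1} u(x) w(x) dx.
g(x) = 1 - 8*x/5

The best approximation g ∈ W is the orthogonal projection of f onto W. Writing g = a_0 + a_1 x + a_2 x^2, the coefficients solve the normal equations G · a = b where
  G_{ij} = <φ_i, φ_j> and b_i = <f, φ_i>, with φ_0 = 1, φ_1 = x, φ_2 = x^2.
G =
  [2, 0, 2/3]
  [0, 2/3, 0]
  [2/3, 0, 2/5],
b = (2, -16/15, 2/3).
Solving gives a_0 = 1, a_1 = -8/5, a_2 = 0, so
  g(x) = 1 - 8*x/5.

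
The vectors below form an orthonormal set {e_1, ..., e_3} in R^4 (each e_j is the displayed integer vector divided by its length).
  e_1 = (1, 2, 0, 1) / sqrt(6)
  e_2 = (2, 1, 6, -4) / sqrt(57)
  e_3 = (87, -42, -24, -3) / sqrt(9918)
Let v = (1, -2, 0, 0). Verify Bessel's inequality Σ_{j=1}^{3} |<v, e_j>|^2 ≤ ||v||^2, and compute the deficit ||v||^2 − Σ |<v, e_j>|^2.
Σ |<v, e_j>|^2 = 129/29; ||v||^2 = 5; deficit = 16/29

Write each e_j = u_j / sqrt(<u_j, u_j>) where u_j is the displayed integer vector. Then <v, e_j> = <v, u_j> / sqrt(<u_j, u_j>), so |<v, e_j>|^2 = <v, u_j>^2 / <u_j, u_j>.
Coefficients: <v, e_1> = -3/sqrt(6), <v, e_2> = 0/sqrt(57), <v, e_3> = 171/sqrt(9918).
Square and sum: Σ |<v, e_j>|^2 = 129/29.
Compute ||v||^2 = v·v = 5.
Deficit = 5 − 129/29 = 16/29 ≥ 0, confirming Bessel's inequality. (The deficit equals ||v − Σ <v,e_j> e_j||^2, the squared distance from v to span{e_j}.)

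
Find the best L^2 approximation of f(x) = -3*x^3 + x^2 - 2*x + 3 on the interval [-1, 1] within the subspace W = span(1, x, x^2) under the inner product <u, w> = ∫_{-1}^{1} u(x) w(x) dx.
g(x) = x^2 - 19*x/5 + 3

The best approximation g ∈ W is the orthogonal projection of f onto W. Writing g = a_0 + a_1 x + a_2 x^2, the coefficients solve the normal equations G · a = b where
  G_{ij} = <φ_i, φ_j> and b_i = <f, φ_i>, with φ_0 = 1, φ_1 = x, φ_2 = x^2.
G =
  [2, 0, 2/3]
  [0, 2/3, 0]
  [2/3, 0, 2/5],
b = (20/3, -38/15, 12/5).
Solving gives a_0 = 3, a_1 = -19/5, a_2 = 1, so
  g(x) = x^2 - 19*x/5 + 3.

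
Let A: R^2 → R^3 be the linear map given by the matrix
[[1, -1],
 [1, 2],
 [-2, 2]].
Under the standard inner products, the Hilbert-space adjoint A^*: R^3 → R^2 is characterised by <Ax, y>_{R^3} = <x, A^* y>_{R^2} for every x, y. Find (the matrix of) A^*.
A^* = A^T =
[[1, 1, -2],
 [-1, 2, 2]]

For real matrices with standard dot products, the defining identity <Ax, y> = <x, A^* y> gives (Ax)^T y = x^T (A^*) y, i.e. x^T A^T y = x^T (A^*) y. Since this holds for all x, y, we must have A^* = A^T. Therefore
A^* =
[[1, 1, -2],
 [-1, 2, 2]].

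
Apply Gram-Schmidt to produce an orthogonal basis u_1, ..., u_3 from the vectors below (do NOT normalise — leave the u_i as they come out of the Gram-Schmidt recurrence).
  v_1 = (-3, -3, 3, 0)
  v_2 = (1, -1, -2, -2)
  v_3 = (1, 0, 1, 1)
Orthogonal basis:
  u_1 = (-3, -3, 3, 0)
  u_2 = (1/3, -5/3, -4/3, -2)
  u_3 = (29/26, -15/26, 7/13, 4/13)

Apply the Gram-Schmidt recurrence
  u_1 = v_1
  u_i = v_i − Σ_{j<i} ((v_i · u_j) / (u_j · u_j)) · u_j.

Step by step this gives:
  u_1 = (-3, -3, 3, 0)
  u_2 = (1/3, -5/3, -4/3, -2)
  u_3 = (29/26, -15/26, 7/13, 4/13)

Orthogonality check:
  u_2 · u_1 = 0 (should be 0)
  u_3 · u_1 = 0 (should be 0)
  u_3 · u_2 = 0 (should be 0)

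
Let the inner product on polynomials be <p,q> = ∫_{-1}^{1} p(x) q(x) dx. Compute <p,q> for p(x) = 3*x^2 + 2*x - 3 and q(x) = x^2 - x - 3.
<p,q> = 148/15

Expand the product: p(x)·q(x) = 3*x^4 - x^3 - 14*x^2 - 3*x + 9.
∫_{-1}^{1} of each monomial x^k gives [2/(k+1) if k even, 0 if k odd]. Integrating term-by-term (or equivalently evaluating the antiderivative F(x) = 3*x^5/5 - x^4/4 - 14*x^3/3 - 3*x^2/2 + 9*x at the endpoints):
  F(1) − F(−1) = 191/60 − (-401/60) = 148/15.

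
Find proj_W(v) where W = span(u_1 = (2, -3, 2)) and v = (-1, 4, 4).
proj_W(v) = (-12/17, 18/17, -12/17)

Set up U = [u_1 | ... | u_1] ∈ R^(3×1). The projector onto W = col(U) is P = U (U^T U)^(-1) U^T.
Compute U^T U =
  [17],
and U^T v = (-6).
Solve U^T U · c = U^T v for the coefficients: c = (-6/17). The projection is proj_W(v) = U c.
Check: (v - proj_W(v)) · u_1 = 0  (should be 0).
Result: proj_W(v) = (-12/17, 18/17, -12/17).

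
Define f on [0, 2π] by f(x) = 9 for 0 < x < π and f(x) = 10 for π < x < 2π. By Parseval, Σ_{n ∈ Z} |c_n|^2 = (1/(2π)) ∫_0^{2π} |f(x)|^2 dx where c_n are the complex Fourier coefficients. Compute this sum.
Σ |c_n|^2 = 181/2

Parseval equates the L^2 energy of f (normalised by 1/(2π)) with the ℓ^2 sum of its Fourier coefficients: (1/(2π)) ∫_0^{2π} |f|^2 = Σ |c_n|^2.
Compute the left side: (1/(2π)) [∫_0^π 9^2 dx + ∫_π^{2π} 10^2 dx] = (1/(2π)) · (81π + 100π) = (81 + 100)/2 = 181/2.
So Σ_{n ∈ Z} |c_n|^2 = 181/2.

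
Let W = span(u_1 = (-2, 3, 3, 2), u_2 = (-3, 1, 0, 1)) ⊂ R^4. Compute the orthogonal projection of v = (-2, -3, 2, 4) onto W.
proj_W(v) = (-293/165, 149/165, 2/5, 127/165)

Set up U = [u_1 | ... | u_2] ∈ R^(4×2). The projector onto W = col(U) is P = U (U^T U)^(-1) U^T.
Compute U^T U =
  [26, 11]
  [11, 11],
and U^T v = (9, 7).
Solve U^T U · c = U^T v for the coefficients: c = (2/15, 83/165). The projection is proj_W(v) = U c.
Check: (v - proj_W(v)) · u_1 = 0  (should be 0).
Check: (v - proj_W(v)) · u_2 = 0  (should be 0).
Result: proj_W(v) = (-293/165, 149/165, 2/5, 127/165).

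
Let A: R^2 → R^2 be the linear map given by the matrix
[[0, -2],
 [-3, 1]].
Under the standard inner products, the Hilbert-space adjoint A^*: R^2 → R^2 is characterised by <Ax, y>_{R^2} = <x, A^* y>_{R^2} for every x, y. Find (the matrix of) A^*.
A^* = A^T =
[[0, -3],
 [-2, 1]]

For real matrices with standard dot products, the defining identity <Ax, y> = <x, A^* y> gives (Ax)^T y = x^T (A^*) y, i.e. x^T A^T y = x^T (A^*) y. Since this holds for all x, y, we must have A^* = A^T. Therefore
A^* =
[[0, -3],
 [-2, 1]].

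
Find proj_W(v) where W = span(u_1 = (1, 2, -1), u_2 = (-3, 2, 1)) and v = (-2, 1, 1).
proj_W(v) = (-44/21, 20/21, 17/21)

Set up U = [u_1 | ... | u_2] ∈ R^(3×2). The projector onto W = col(U) is P = U (U^T U)^(-1) U^T.
Compute U^T U =
  [6, 0]
  [0, 14],
and U^T v = (-1, 9).
Solve U^T U · c = U^T v for the coefficients: c = (-1/6, 9/14). The projection is proj_W(v) = U c.
Check: (v - proj_W(v)) · u_1 = 0  (should be 0).
Check: (v - proj_W(v)) · u_2 = 0  (should be 0).
Result: proj_W(v) = (-44/21, 20/21, 17/21).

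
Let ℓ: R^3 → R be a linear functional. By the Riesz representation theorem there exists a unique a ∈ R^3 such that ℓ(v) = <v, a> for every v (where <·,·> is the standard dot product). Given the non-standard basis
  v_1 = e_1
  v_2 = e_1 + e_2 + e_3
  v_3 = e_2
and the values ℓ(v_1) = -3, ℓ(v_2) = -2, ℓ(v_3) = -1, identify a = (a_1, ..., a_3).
a = (-3, -1, 2)

Write a = (a_1, ..., a_3) in the standard basis. For each basis vector v_i, ℓ(v_i) = <v_i, a> is a linear equation in the a_j's. Collect the n equations into a matrix system V a = ℓ, where row i of V is v_i (expressed in the standard basis). Since V is invertible (lower-triangular with 1s on the diagonal, up to permutation), solve by back-substitution:
  V =
[[1, 0, 0],
 [1, 1, 1],
 [0, 1, 0]]
  V a = (-3, -2, -1)
Solving gives a = (-3, -1, 2).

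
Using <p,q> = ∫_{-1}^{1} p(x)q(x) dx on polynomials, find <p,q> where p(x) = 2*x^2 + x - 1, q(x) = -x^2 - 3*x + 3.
<p,q> = -62/15

Expand the product: p(x)·q(x) = -2*x^4 - 7*x^3 + 4*x^2 + 6*x - 3.
∫_{-1}^{1} of each monomial x^k gives [2/(k+1) if k even, 0 if k odd]. Integrating term-by-term (or equivalently evaluating the antiderivative F(x) = -2*x^5/5 - 7*x^4/4 + 4*x^3/3 + 3*x^2 - 3*x at the endpoints):
  F(1) − F(−1) = -49/60 − (199/60) = -62/15.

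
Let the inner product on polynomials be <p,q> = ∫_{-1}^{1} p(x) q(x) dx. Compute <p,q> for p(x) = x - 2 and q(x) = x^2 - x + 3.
<p,q> = -14

Expand the product: p(x)·q(x) = x^3 - 3*x^2 + 5*x - 6.
∫_{-1}^{1} of each monomial x^k gives [2/(k+1) if k even, 0 if k odd]. Integrating term-by-term (or equivalently evaluating the antiderivative F(x) = x^4/4 - x^3 + 5*x^2/2 - 6*x at the endpoints):
  F(1) − F(−1) = -17/4 − (39/4) = -14.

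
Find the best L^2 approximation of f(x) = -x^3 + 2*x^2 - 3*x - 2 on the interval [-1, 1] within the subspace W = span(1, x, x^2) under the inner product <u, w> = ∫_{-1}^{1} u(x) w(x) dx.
g(x) = 2*x^2 - 18*x/5 - 2

The best approximation g ∈ W is the orthogonal projection of f onto W. Writing g = a_0 + a_1 x + a_2 x^2, the coefficients solve the normal equations G · a = b where
  G_{ij} = <φ_i, φ_j> and b_i = <f, φ_i>, with φ_0 = 1, φ_1 = x, φ_2 = x^2.
G =
  [2, 0, 2/3]
  [0, 2/3, 0]
  [2/3, 0, 2/5],
b = (-8/3, -12/5, -8/15).
Solving gives a_0 = -2, a_1 = -18/5, a_2 = 2, so
  g(x) = 2*x^2 - 18*x/5 - 2.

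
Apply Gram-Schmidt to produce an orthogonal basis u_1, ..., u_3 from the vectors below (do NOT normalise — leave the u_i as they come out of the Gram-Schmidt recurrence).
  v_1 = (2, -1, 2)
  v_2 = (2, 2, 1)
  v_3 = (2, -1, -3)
Orthogonal basis:
  u_1 = (2, -1, 2)
  u_2 = (10/9, 22/9, 1/9)
  u_3 = (30/13, -12/13, -36/13)

Apply the Gram-Schmidt recurrence
  u_1 = v_1
  u_i = v_i − Σ_{j<i} ((v_i · u_j) / (u_j · u_j)) · u_j.

Step by step this gives:
  u_1 = (2, -1, 2)
  u_2 = (10/9, 22/9, 1/9)
  u_3 = (30/13, -12/13, -36/13)

Orthogonality check:
  u_2 · u_1 = 0 (should be 0)
  u_3 · u_1 = 0 (should be 0)
  u_3 · u_2 = 0 (should be 0)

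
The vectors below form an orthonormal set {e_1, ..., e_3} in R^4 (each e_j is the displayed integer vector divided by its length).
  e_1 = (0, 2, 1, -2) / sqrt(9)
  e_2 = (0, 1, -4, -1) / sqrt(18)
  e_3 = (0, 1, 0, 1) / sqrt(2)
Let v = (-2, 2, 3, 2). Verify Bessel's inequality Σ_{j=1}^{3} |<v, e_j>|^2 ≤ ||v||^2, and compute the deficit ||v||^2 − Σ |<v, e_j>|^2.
Σ |<v, e_j>|^2 = 17; ||v||^2 = 21; deficit = 4

Write each e_j = u_j / sqrt(<u_j, u_j>) where u_j is the displayed integer vector. Then <v, e_j> = <v, u_j> / sqrt(<u_j, u_j>), so |<v, e_j>|^2 = <v, u_j>^2 / <u_j, u_j>.
Coefficients: <v, e_1> = 3/sqrt(9), <v, e_2> = -12/sqrt(18), <v, e_3> = 4/sqrt(2).
Square and sum: Σ |<v, e_j>|^2 = 17.
Compute ||v||^2 = v·v = 21.
Deficit = 21 − 17 = 4 ≥ 0, confirming Bessel's inequality. (The deficit equals ||v − Σ <v,e_j> e_j||^2, the squared distance from v to span{e_j}.)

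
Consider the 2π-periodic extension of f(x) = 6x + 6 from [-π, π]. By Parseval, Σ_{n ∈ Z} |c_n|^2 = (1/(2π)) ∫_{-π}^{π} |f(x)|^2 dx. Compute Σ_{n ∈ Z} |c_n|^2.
Σ |c_n|^2 = 12π^2 + 36

Expand and integrate term by term over [-π, π]:
  ∫ (6x)^2 dx = 36·(2π^3/3); ∫ 2·6·(6)·x dx = 0 (odd integrand); ∫ 6^2 dx = 36·2π.
So (1/(2π)) ∫_{-π}^{π} (6x + 6)^2 dx = 36π^2/3 + 36 = 12π^2 + 36.
Parseval ⇒ Σ |c_n|^2 = 12π^2 + 36.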